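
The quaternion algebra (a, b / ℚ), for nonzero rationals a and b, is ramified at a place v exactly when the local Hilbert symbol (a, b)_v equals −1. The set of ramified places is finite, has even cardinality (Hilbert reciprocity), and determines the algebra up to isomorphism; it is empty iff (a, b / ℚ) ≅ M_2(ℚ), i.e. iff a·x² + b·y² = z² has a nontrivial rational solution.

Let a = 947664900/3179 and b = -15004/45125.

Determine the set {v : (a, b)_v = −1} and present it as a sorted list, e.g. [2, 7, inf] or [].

[11, 29]

Mod squares: a ≡ 236379, b ≡ -155. Check v ∈ {∞, 2, 3, 5, 7, 11, 13, 17, 19, 29, 31}.
v=17: a=17^-2·(≡11), b=17^0·(≡1) mod 17; (11|17)=-1, (1|17)=+1; (−1)^{-2·0·8}·(-1)^0·(+1)^-2 = +1.
v=11: a=11^-1·(≡2), b=11^2·(≡10) mod 11; (2|11)=-1, (10|11)=-1; (−1)^{-1·2·5}·(-1)^2·(-1)^-1 = -1.
v=3: a=3^3·(≡1), b=3^0·(≡1) mod 3; (1|3)=+1, (1|3)=+1; (−1)^{3·0·1}·(+1)^0·(+1)^3 = +1.
v=19: a=19^1·(≡8), b=19^-2·(≡4) mod 19; (8|19)=-1, (4|19)=+1; (−1)^{1·-2·9}·(-1)^-2·(+1)^1 = +1.
v=2: v_2(a)=2, v_2(b)=2; units ≡ 3, 5 (mod 8); ε·ε+αω+βω = 1·0+2·1+2·1 ≡ 0  ⇒  (a,b)_2 = +1.
v=5: a=5^2·(≡4), b=5^-3·(≡1) mod 5; (4|5)=+1, (1|5)=+1; (−1)^{2·-3·2}·(+1)^-3·(+1)^2 = +1.
v=∞: 236379 > 0 and -155 < 0  ⇒  (a,b)_∞ = +1.
v=7: a=7^2·(≡3), b=7^0·(≡6) mod 7; (3|7)=-1, (6|7)=-1; (−1)^{2·0·3}·(-1)^0·(-1)^2 = +1.
v=29: a=29^1·(≡21), b=29^0·(≡18) mod 29; (21|29)=-1, (18|29)=-1; (−1)^{1·0·14}·(-1)^0·(-1)^1 = -1.
v=13: a=13^1·(≡3), b=13^0·(≡12) mod 13; (3|13)=+1, (12|13)=+1; (−1)^{1·0·6}·(+1)^0·(+1)^1 = +1.
v=31: a=31^0·(≡10), b=31^1·(≡13) mod 31; (10|31)=+1, (13|31)=-1; (−1)^{0·1·15}·(+1)^1·(-1)^0 = +1.
(236379, -155 / ℚ) ramifies at {11, 29}: a division algebra.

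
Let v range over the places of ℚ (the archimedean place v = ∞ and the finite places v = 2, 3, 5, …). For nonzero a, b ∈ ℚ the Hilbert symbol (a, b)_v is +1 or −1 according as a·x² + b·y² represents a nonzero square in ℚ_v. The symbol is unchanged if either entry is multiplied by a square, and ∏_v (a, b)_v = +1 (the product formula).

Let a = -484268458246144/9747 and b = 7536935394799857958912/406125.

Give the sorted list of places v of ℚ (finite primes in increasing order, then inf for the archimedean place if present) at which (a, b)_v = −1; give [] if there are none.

[3, 5, 7, 13]

(a, b) ≡ (-858, 1610) mod (ℚ^×)²; places V = {2, 3, 5, 7, 11, 13, 17, 19, 23, ∞}.
(a,b)_11: α=1, u≡8; β=2, v≡9 (mod 11); (8|11)=-1, (9|11)=+1; sign (−1)^0·-1^2·+1^1 = +1.
(a,b)_23: α=2, u≡9; β=3, v≡12 (mod 23); (9|23)=+1, (12|23)=+1; sign (−1)^0·+1^3·+1^2 = +1.
(a,b)_3: α=-3, u≡2; β=-2, v≡2 (mod 3); (2|3)=-1, (2|3)=-1; sign (−1)^0·-1^-2·-1^-3 = -1.
(a,b)_∞: sgn(-858)=−, sgn(1610)=+, so +1.
(a,b)_13: α=3, u≡9; β=6, v≡5 (mod 13); (9|13)=+1, (5|13)=-1; sign (−1)^0·+1^6·-1^3 = -1.
(a,b)_5: α=0, u≡3; β=-3, v≡3 (mod 5); (3|5)=-1, (3|5)=-1; sign (−1)^0·-1^-3·-1^0 = -1.
(a,b)_7: α=0, u≡3; β=1, v≡6 (mod 7); (3|7)=-1, (6|7)=-1; sign (−1)^0·-1^1·-1^0 = -1.
(a,b)_19: α=-2, u≡4; β=-2, v≡3 (mod 19); (4|19)=+1, (3|19)=-1; sign (−1)^0·+1^-2·-1^-2 = +1.
(a,b)_17: α=2, u≡16; β=2, v≡7 (mod 17); (16|17)=+1, (7|17)=-1; sign (−1)^0·+1^2·-1^2 = +1.
(a,b)_2: α=17, β=19; u≡3, v≡5 (mod 8); ε(u)ε(v)=1·0, αω(v)=17·1, βω(u)=19·1; sum ≡ 0  ⇒  +1.
Ram(-858, 1610) = {3, 5, 7, 13}; no ℚ_3-point on the conic.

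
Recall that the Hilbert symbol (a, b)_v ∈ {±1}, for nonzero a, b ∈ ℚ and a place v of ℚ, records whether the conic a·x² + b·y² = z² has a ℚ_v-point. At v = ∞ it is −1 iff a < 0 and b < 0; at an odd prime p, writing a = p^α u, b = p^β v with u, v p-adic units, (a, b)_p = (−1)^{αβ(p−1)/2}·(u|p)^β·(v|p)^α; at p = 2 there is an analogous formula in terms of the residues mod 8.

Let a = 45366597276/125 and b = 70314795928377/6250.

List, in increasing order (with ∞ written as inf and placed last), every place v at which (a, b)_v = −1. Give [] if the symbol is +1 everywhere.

[2, 3, 11, 13]

Mod squares: a ≡ 1155, b ≡ 2730. Check v ∈ {∞, 2, 3, 5, 7, 11, 13}.
v=2: v_2(a)=2, v_2(b)=-1; units ≡ 3, 5 (mod 8); ε·ε+αω+βω = 1·0+2·1+-1·1 ≡ 1  ⇒  (a,b)_2 = -1.
v=11: a=11^3·(≡10), b=11^2·(≡2) mod 11; (10|11)=-1, (2|11)=-1; (−1)^{3·2·5}·(-1)^2·(-1)^3 = -1.
v=7: a=7^5·(≡2), b=7^3·(≡5) mod 7; (2|7)=+1, (5|7)=-1; (−1)^{5·3·3}·(+1)^3·(-1)^5 = +1.
v=13: a=13^2·(≡11), b=13^7·(≡2) mod 13; (11|13)=-1, (2|13)=-1; (−1)^{2·7·6}·(-1)^7·(-1)^2 = -1.
v=5: a=5^-3·(≡1), b=5^-5·(≡1) mod 5; (1|5)=+1, (1|5)=+1; (−1)^{-3·-5·2}·(+1)^-5·(+1)^-3 = +1.
v=3: a=3^1·(≡1), b=3^3·(≡1) mod 3; (1|3)=+1, (1|3)=+1; (−1)^{1·3·1}·(+1)^3·(+1)^1 = -1.
v=∞: 1155 > 0 and 2730 > 0  ⇒  (a,b)_∞ = +1.
(1155, 2730 / ℚ) ramifies at {2, 3, 11, 13}: a division algebra.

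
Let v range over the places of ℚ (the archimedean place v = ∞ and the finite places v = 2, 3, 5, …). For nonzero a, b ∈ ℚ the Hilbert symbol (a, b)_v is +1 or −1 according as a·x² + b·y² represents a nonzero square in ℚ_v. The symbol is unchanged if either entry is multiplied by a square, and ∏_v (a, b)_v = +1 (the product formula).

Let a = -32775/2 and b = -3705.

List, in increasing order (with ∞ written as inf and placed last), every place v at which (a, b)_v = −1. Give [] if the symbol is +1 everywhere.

Mod squares: a ≡ -2622, b ≡ -3705. Check v ∈ {∞, 2, 3, 5, 13, 19, 23}.
v=13: a=13^0·(≡12), b=13^1·(≡1) mod 13; (12|13)=+1, (1|13)=+1; (−1)^{0·1·6}·(+1)^1·(+1)^0 = +1.
v=23: a=23^1·(≡12), b=23^0·(≡21) mod 23; (12|23)=+1, (21|23)=-1; (−1)^{1·0·11}·(+1)^0·(-1)^1 = -1.
v=3: a=3^1·(≡2), b=3^1·(≡1) mod 3; (2|3)=-1, (1|3)=+1; (−1)^{1·1·1}·(-1)^1·(+1)^1 = +1.
v=19: a=19^1·(≡2), b=19^1·(≡14) mod 19; (2|19)=-1, (14|19)=-1; (−1)^{1·1·9}·(-1)^1·(-1)^1 = -1.
v=∞: -2622 < 0 and -3705 < 0  ⇒  (a,b)_∞ = -1.
v=5: a=5^2·(≡2), b=5^1·(≡4) mod 5; (2|5)=-1, (4|5)=+1; (−1)^{2·1·2}·(-1)^1·(+1)^2 = -1.
v=2: v_2(a)=-1, v_2(b)=0; units ≡ 1, 7 (mod 8); ε·ε+αω+βω = 0·1+-1·0+0·0 ≡ 0  ⇒  (a,b)_2 = +1.
|Ram(-2622, -3705)| = 4, even; anisotropic at {5, 19, 23, ∞}.

[5, 19, 23, inf]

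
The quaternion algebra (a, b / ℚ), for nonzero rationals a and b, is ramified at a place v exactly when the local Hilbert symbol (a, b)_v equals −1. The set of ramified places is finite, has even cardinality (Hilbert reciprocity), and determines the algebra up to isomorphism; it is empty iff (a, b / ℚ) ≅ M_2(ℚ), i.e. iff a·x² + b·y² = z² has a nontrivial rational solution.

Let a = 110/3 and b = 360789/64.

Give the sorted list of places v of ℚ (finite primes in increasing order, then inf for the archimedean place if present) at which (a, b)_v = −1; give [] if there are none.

[2, 3, 11, 13]

(a, b) ≡ (330, 429) mod (ℚ^×)²; places V = {2, 3, 5, 11, 13, 29, ∞}.
(a,b)_5: α=1, u≡4; β=0, v≡1 (mod 5); (4|5)=+1, (1|5)=+1; sign (−1)^0·+1^0·+1^1 = +1.
(a,b)_29: α=0, u≡27; β=2, v≡28 (mod 29); (27|29)=-1, (28|29)=+1; sign (−1)^0·-1^2·+1^0 = +1.
(a,b)_3: α=-1, u≡2; β=1, v≡2 (mod 3); (2|3)=-1, (2|3)=-1; sign (−1)^1·-1^1·-1^-1 = -1.
(a,b)_13: α=0, u≡2; β=1, v≡2 (mod 13); (2|13)=-1, (2|13)=-1; sign (−1)^0·-1^1·-1^0 = -1.
(a,b)_∞: sgn(330)=+, sgn(429)=+, so +1.
(a,b)_11: α=1, u≡7; β=1, v≡7 (mod 11); (7|11)=-1, (7|11)=-1; sign (−1)^1·-1^1·-1^1 = -1.
(a,b)_2: α=1, β=-6; u≡5, v≡5 (mod 8); ε(u)ε(v)=0·0, αω(v)=1·1, βω(u)=-6·1; sum ≡ 1  ⇒  -1.
Ram(330, 429) = {2, 3, 11, 13}; no ℚ_2-point on the conic.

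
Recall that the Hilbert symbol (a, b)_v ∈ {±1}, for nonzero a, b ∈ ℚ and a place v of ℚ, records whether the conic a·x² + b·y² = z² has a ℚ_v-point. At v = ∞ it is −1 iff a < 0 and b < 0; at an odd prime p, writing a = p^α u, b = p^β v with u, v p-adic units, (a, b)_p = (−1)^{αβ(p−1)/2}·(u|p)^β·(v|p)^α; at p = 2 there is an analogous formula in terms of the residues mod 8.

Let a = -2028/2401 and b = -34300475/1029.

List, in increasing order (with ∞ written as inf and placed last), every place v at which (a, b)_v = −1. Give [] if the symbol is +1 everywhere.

(a, b) ≡ (-3, -238119) mod (ℚ^×)²; places V = {2, 3, 5, 7, 11, 13, 17, 23, 29, ∞}.
(a,b)_17: α=0, u≡3; β=1, v≡8 (mod 17); (3|17)=-1, (8|17)=+1; sign (−1)^0·-1^1·+1^0 = -1.
(a,b)_2: α=2, β=0; u≡5, v≡1 (mod 8); ε(u)ε(v)=0·0, αω(v)=2·0, βω(u)=0·1; sum ≡ 0  ⇒  +1.
(a,b)_7: α=-4, u≡2; β=-3, v≡5 (mod 7); (2|7)=+1, (5|7)=-1; sign (−1)^0·+1^-3·-1^-4 = +1.
(a,b)_23: α=0, u≡20; β=1, v≡20 (mod 23); (20|23)=-1, (20|23)=-1; sign (−1)^0·-1^1·-1^0 = -1.
(a,b)_13: α=2, u≡3; β=0, v≡6 (mod 13); (3|13)=+1, (6|13)=-1; sign (−1)^0·+1^0·-1^2 = +1.
(a,b)_5: α=0, u≡2; β=2, v≡4 (mod 5); (2|5)=-1, (4|5)=+1; sign (−1)^0·-1^2·+1^0 = +1.
(a,b)_∞: sgn(-3)=−, sgn(-238119)=−, so -1.
(a,b)_29: α=0, u≡19; β=1, v≡20 (mod 29); (19|29)=-1, (20|29)=+1; sign (−1)^0·-1^1·+1^0 = -1.
(a,b)_11: α=0, u≡6; β=2, v≡1 (mod 11); (6|11)=-1, (1|11)=+1; sign (−1)^0·-1^2·+1^0 = +1.
(a,b)_3: α=1, u≡2; β=-1, v≡1 (mod 3); (2|3)=-1, (1|3)=+1; sign (−1)^1·-1^-1·+1^1 = +1.
Ram(-3, -238119) = {17, 23, 29, ∞}; no ℚ_17-point on the conic.

[17, 23, 29, inf]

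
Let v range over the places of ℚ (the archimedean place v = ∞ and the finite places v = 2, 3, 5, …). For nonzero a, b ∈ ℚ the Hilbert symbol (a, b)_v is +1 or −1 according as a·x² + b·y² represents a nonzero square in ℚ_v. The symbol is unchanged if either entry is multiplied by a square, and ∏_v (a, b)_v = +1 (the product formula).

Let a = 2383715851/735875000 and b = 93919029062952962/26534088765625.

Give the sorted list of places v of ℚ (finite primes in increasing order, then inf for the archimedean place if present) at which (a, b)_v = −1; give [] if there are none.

Mod squares: a ≡ 6314, b ≡ 2. Check v ∈ {∞, 2, 5, 7, 11, 19, 29, 41}.
v=∞: 6314 > 0 and 2 > 0  ⇒  (a,b)_∞ = +1.
v=5: a=5^-6·(≡1), b=5^-6·(≡2) mod 5; (1|5)=+1, (2|5)=-1; (−1)^{-6·-6·2}·(+1)^-6·(-1)^-6 = +1.
v=41: a=41^1·(≡32), b=41^2·(≡32) mod 41; (32|41)=+1, (32|41)=+1; (−1)^{1·2·20}·(+1)^2·(+1)^1 = +1.
v=29: a=29^-2·(≡8), b=29^-4·(≡27) mod 29; (8|29)=-1, (27|29)=-1; (−1)^{-2·-4·14}·(-1)^-4·(-1)^-2 = +1.
v=7: a=7^-1·(≡6), b=7^-4·(≡1) mod 7; (6|7)=-1, (1|7)=+1; (−1)^{-1·-4·3}·(-1)^-4·(+1)^-1 = +1.
v=19: a=19^2·(≡7), b=19^4·(≡14) mod 19; (7|19)=+1, (14|19)=-1; (−1)^{2·4·9}·(+1)^4·(-1)^2 = +1.
v=2: v_2(a)=-3, v_2(b)=1; units ≡ 5, 1 (mod 8); ε·ε+αω+βω = 0·0+-3·0+1·1 ≡ 1  ⇒  (a,b)_2 = -1.
v=11: a=11^5·(≡2), b=11^8·(≡6) mod 11; (2|11)=-1, (6|11)=-1; (−1)^{5·8·5}·(-1)^8·(-1)^5 = -1.
Ram(6314, 2) = {2, 11}; no ℚ_2-point on the conic.

[2, 11]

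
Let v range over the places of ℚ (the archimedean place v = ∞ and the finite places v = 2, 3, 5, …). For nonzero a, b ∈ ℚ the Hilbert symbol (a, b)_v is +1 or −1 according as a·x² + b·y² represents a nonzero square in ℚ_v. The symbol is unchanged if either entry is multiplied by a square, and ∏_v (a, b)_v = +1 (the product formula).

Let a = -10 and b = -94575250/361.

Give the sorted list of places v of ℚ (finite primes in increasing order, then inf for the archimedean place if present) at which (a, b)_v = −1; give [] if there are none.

[17, inf]

(a, b) ≡ (-10, -13090) mod (ℚ^×)²; places V = {2, 5, 7, 11, 17, 19, ∞}.
(a,b)_19: α=0, u≡9; β=-2, v≡5 (mod 19); (9|19)=+1, (5|19)=+1; sign (−1)^0·+1^-2·+1^0 = +1.
(a,b)_2: α=1, β=1; u≡3, v≡7 (mod 8); ε(u)ε(v)=1·1, αω(v)=1·0, βω(u)=1·1; sum ≡ 0  ⇒  +1.
(a,b)_∞: sgn(-10)=−, sgn(-13090)=−, so -1.
(a,b)_7: α=0, u≡4; β=1, v≡5 (mod 7); (4|7)=+1, (5|7)=-1; sign (−1)^0·+1^1·-1^0 = +1.
(a,b)_17: α=0, u≡7; β=3, v≡7 (mod 17); (7|17)=-1, (7|17)=-1; sign (−1)^0·-1^3·-1^0 = -1.
(a,b)_5: α=1, u≡3; β=3, v≡3 (mod 5); (3|5)=-1, (3|5)=-1; sign (−1)^0·-1^3·-1^1 = +1.
(a,b)_11: α=0, u≡1; β=1, v≡9 (mod 11); (1|11)=+1, (9|11)=+1; sign (−1)^0·+1^1·+1^0 = +1.
Ram(-10, -13090) = {17, ∞}; no ℚ_17-point on the conic.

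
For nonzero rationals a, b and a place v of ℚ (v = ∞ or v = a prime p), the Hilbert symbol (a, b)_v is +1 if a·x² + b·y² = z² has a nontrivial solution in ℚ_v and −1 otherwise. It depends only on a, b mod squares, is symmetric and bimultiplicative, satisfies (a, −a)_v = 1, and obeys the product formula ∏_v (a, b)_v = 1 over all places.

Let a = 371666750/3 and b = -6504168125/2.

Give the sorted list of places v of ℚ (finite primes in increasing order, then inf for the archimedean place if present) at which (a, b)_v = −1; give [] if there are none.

Mod squares: a ≡ 46410, b ≡ -442. Check v ∈ {∞, 2, 3, 5, 7, 13, 17, 31}.
v=17: a=17^1·(≡12), b=17^1·(≡8) mod 17; (12|17)=-1, (8|17)=+1; (−1)^{1·1·8}·(-1)^1·(+1)^1 = -1.
v=∞: 46410 > 0 and -442 < 0  ⇒  (a,b)_∞ = +1.
v=2: v_2(a)=1, v_2(b)=-1; units ≡ 5, 3 (mod 8); ε·ε+αω+βω = 0·1+1·1+-1·1 ≡ 0  ⇒  (a,b)_2 = +1.
v=7: a=7^1·(≡4), b=7^2·(≡6) mod 7; (4|7)=+1, (6|7)=-1; (−1)^{1·2·3}·(+1)^2·(-1)^1 = -1.
v=3: a=3^-1·(≡2), b=3^0·(≡2) mod 3; (2|3)=-1, (2|3)=-1; (−1)^{-1·0·1}·(-1)^0·(-1)^-1 = -1.
v=5: a=5^3·(≡3), b=5^4·(≡3) mod 5; (3|5)=-1, (3|5)=-1; (−1)^{3·4·2}·(-1)^4·(-1)^3 = -1.
v=13: a=13^1·(≡11), b=13^1·(≡7) mod 13; (11|13)=-1, (7|13)=-1; (−1)^{1·1·6}·(-1)^1·(-1)^1 = +1.
v=31: a=31^2·(≡29), b=31^2·(≡6) mod 31; (29|31)=-1, (6|31)=-1; (−1)^{2·2·15}·(-1)^2·(-1)^2 = +1.
Ram(46410, -442) = {3, 5, 7, 17}; no ℚ_3-point on the conic.

[3, 5, 7, 17]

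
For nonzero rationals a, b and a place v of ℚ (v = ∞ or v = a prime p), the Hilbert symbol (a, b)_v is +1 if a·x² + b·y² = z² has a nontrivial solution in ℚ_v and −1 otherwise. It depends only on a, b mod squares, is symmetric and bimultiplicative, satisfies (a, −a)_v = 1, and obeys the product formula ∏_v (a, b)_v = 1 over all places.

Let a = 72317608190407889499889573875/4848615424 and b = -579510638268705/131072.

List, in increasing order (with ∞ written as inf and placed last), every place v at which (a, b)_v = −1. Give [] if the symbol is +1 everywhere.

[3, 5]

(a, b) ≡ (155, -4290) mod (ℚ^×)²; places V = {2, 3, 5, 7, 11, 13, 17, 19, 23, 31, ∞}.
(a,b)_19: α=4, u≡14; β=0, v≡11 (mod 19); (14|19)=-1, (11|19)=+1; sign (−1)^0·-1^0·+1^4 = +1.
(a,b)_13: α=2, u≡4; β=1, v≡7 (mod 13); (4|13)=+1, (7|13)=-1; sign (−1)^0·+1^1·-1^2 = +1.
(a,b)_17: α=-2, u≡15; β=0, v≡11 (mod 17); (15|17)=+1, (11|17)=-1; sign (−1)^0·+1^0·-1^-2 = +1.
(a,b)_31: α=3, u≡1; β=2, v≡7 (mod 31); (1|31)=+1, (7|31)=+1; sign (−1)^0·+1^2·+1^3 = +1.
(a,b)_5: α=3, u≡4; β=1, v≡2 (mod 5); (4|5)=+1, (2|5)=-1; sign (−1)^0·+1^1·-1^3 = -1.
(a,b)_2: α=-24, β=-17; u≡3, v≡7 (mod 8); ε(u)ε(v)=1·1, αω(v)=-24·0, βω(u)=-17·1; sum ≡ 0  ⇒  +1.
(a,b)_7: α=2, u≡4; β=0, v≡1 (mod 7); (4|7)=+1, (1|7)=+1; sign (−1)^0·+1^0·+1^2 = +1.
(a,b)_3: α=12, u≡2; β=13, v≡1 (mod 3); (2|3)=-1, (1|3)=+1; sign (−1)^0·-1^13·+1^12 = -1.
(a,b)_11: α=2, u≡4; β=1, v≡6 (mod 11); (4|11)=+1, (6|11)=-1; sign (−1)^0·+1^1·-1^2 = +1.
(a,b)_23: α=4, u≡11; β=2, v≡5 (mod 23); (11|23)=-1, (5|23)=-1; sign (−1)^0·-1^2·-1^4 = +1.
(a,b)_∞: sgn(155)=+, sgn(-4290)=−, so +1.
|Ram(155, -4290)| = 2, even; anisotropic at {3, 5}.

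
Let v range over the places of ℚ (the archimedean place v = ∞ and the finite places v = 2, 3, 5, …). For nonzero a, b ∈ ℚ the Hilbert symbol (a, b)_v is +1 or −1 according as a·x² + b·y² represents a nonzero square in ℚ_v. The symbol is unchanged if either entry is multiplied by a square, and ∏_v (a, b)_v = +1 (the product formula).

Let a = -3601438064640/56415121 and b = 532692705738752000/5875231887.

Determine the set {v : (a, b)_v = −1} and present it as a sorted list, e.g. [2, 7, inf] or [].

[17, 23]

Mod squares: a ≡ -25415, b ≡ 13685. Check v ∈ {∞, 2, 3, 5, 7, 13, 17, 23, 29, 31, 37}.
v=3: a=3^2·(≡1), b=3^-6·(≡2) mod 3; (1|3)=+1, (2|3)=-1; (−1)^{2·-6·1}·(+1)^-6·(-1)^2 = +1.
v=5: a=5^1·(≡2), b=5^3·(≡3) mod 5; (2|5)=-1, (3|5)=-1; (−1)^{1·3·2}·(-1)^3·(-1)^1 = +1.
v=7: a=7^-2·(≡1), b=7^-1·(≡2) mod 7; (1|7)=+1, (2|7)=+1; (−1)^{-2·-1·3}·(+1)^-1·(+1)^-2 = +1.
v=31: a=31^2·(≡2), b=31^2·(≡20) mod 31; (2|31)=+1, (20|31)=+1; (−1)^{2·2·15}·(+1)^2·(+1)^2 = +1.
v=23: a=23^1·(≡22), b=23^1·(≡7) mod 23; (22|23)=-1, (7|23)=-1; (−1)^{1·1·11}·(-1)^1·(-1)^1 = -1.
v=29: a=29^-2·(≡12), b=29^-2·(≡18) mod 29; (12|29)=-1, (18|29)=-1; (−1)^{-2·-2·14}·(-1)^-2·(-1)^-2 = +1.
v=∞: -25415 < 0 and 13685 > 0  ⇒  (a,b)_∞ = +1.
v=17: a=17^1·(≡15), b=17^1·(≡11) mod 17; (15|17)=+1, (11|17)=-1; (−1)^{1·1·8}·(+1)^1·(-1)^1 = -1.
v=13: a=13^1·(≡7), b=13^2·(≡4) mod 13; (7|13)=-1, (4|13)=+1; (−1)^{1·2·6}·(-1)^2·(+1)^1 = +1.
v=37: a=37^-2·(≡9), b=37^-2·(≡19) mod 37; (9|37)=+1, (19|37)=-1; (−1)^{-2·-2·18}·(+1)^-2·(-1)^-2 = +1.
v=2: v_2(a)=14, v_2(b)=26; units ≡ 1, 5 (mod 8); ε·ε+αω+βω = 0·0+14·1+26·0 ≡ 0  ⇒  (a,b)_2 = +1.
|Ram(-25415, 13685)| = 2, even; anisotropic at {17, 23}.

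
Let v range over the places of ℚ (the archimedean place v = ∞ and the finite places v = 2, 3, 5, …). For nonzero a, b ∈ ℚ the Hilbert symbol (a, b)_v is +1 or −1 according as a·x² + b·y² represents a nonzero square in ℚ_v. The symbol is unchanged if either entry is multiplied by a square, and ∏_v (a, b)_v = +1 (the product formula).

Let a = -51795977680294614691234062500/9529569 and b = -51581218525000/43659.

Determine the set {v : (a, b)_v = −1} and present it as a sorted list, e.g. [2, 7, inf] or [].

(a, b) ≡ (-2945, -817190) mod (ℚ^×)²; places V = {2, 3, 5, 7, 11, 17, 19, 23, 31, ∞}.
(a,b)_19: α=3, u≡5; β=1, v≡7 (mod 19); (5|19)=+1, (7|19)=+1; sign (−1)^1·+1^1·+1^3 = -1.
(a,b)_3: α=-4, u≡1; β=-4, v≡1 (mod 3); (1|3)=+1, (1|3)=+1; sign (−1)^0·+1^-4·+1^-4 = +1.
(a,b)_7: α=-6, u≡2; β=-2, v≡2 (mod 7); (2|7)=+1, (2|7)=+1; sign (−1)^0·+1^-2·+1^-6 = +1.
(a,b)_31: α=5, u≡6; β=2, v≡16 (mod 31); (6|31)=-1, (16|31)=+1; sign (−1)^0·-1^2·+1^5 = +1.
(a,b)_17: α=8, u≡15; β=3, v≡14 (mod 17); (15|17)=+1, (14|17)=-1; sign (−1)^0·+1^3·-1^8 = +1.
(a,b)_2: α=2, β=3; u≡7, v≡5 (mod 8); ε(u)ε(v)=1·0, αω(v)=2·1, βω(u)=3·0; sum ≡ 0  ⇒  +1.
(a,b)_5: α=7, u≡1; β=5, v≡3 (mod 5); (1|5)=+1, (3|5)=-1; sign (−1)^0·+1^5·-1^7 = -1.
(a,b)_∞: sgn(-2945)=−, sgn(-817190)=−, so -1.
(a,b)_23: α=0, u≡19; β=1, v≡10 (mod 23); (19|23)=-1, (10|23)=-1; sign (−1)^0·-1^1·-1^0 = -1.
(a,b)_11: α=2, u≡4; β=-1, v≡5 (mod 11); (4|11)=+1, (5|11)=+1; sign (−1)^0·+1^-1·+1^2 = +1.
(-2945, -817190 / ℚ) ramifies at {5, 19, 23, ∞}: a division algebra.

[5, 19, 23, inf]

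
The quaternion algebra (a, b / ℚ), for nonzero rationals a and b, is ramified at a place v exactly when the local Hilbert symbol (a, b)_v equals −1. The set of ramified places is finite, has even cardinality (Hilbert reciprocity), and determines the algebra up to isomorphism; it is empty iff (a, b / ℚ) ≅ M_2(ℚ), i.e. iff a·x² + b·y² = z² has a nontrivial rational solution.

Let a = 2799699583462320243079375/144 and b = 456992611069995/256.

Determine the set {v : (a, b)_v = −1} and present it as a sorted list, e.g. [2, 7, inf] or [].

(a, b) ≡ (23023, 1955) mod (ℚ^×)²; places V = {2, 3, 5, 7, 11, 13, 17, 23, ∞}.
(a,b)_5: α=4, u≡3; β=1, v≡4 (mod 5); (3|5)=-1, (4|5)=+1; sign (−1)^0·-1^1·+1^4 = -1.
(a,b)_3: α=-2, u≡1; β=2, v≡2 (mod 3); (1|3)=+1, (2|3)=-1; sign (−1)^0·+1^2·-1^-2 = +1.
(a,b)_11: α=3, u≡9; β=2, v≡2 (mod 11); (9|11)=+1, (2|11)=-1; sign (−1)^0·+1^2·-1^3 = -1.
(a,b)_∞: sgn(23023)=+, sgn(1955)=+, so +1.
(a,b)_17: α=2, u≡10; β=1, v≡15 (mod 17); (10|17)=-1, (15|17)=+1; sign (−1)^0·-1^1·+1^2 = -1.
(a,b)_2: α=-4, β=-8; u≡7, v≡3 (mod 8); ε(u)ε(v)=1·1, αω(v)=-4·1, βω(u)=-8·0; sum ≡ 1  ⇒  -1.
(a,b)_23: α=5, u≡4; β=3, v≡13 (mod 23); (4|23)=+1, (13|23)=+1; sign (−1)^1·+1^3·+1^5 = -1.
(a,b)_7: α=7, u≡3; β=4, v≡1 (mod 7); (3|7)=-1, (1|7)=+1; sign (−1)^0·-1^4·+1^7 = +1.
(a,b)_13: α=3, u≡9; β=2, v≡8 (mod 13); (9|13)=+1, (8|13)=-1; sign (−1)^0·+1^2·-1^3 = -1.
Ram(23023, 1955) = {2, 5, 11, 13, 17, 23}; no ℚ_2-point on the conic.

[2, 5, 11, 13, 17, 23]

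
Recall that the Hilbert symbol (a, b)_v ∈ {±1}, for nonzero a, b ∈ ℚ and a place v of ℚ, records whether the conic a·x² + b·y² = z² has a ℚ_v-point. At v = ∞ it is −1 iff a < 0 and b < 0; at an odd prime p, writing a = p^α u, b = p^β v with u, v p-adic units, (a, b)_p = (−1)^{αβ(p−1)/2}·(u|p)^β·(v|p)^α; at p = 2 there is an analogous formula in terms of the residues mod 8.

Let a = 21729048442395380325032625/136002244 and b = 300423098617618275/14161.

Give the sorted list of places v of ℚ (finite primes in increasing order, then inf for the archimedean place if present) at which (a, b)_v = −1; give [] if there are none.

[19, 23, 31, 37]

Mod squares: a ≡ 2834506545, b ≡ 5107219. Check v ∈ {∞, 2, 3, 5, 7, 13, 17, 19, 23, 29, 31, 37}.
v=29: a=29^1·(≡16), b=29^1·(≡25) mod 29; (16|29)=+1, (25|29)=+1; (−1)^{1·1·14}·(+1)^1·(+1)^1 = +1.
v=37: a=37^3·(≡36), b=37^2·(≡22) mod 37; (36|37)=+1, (22|37)=-1; (−1)^{3·2·18}·(+1)^2·(-1)^3 = -1.
v=17: a=17^-2·(≡1), b=17^-2·(≡14) mod 17; (1|17)=+1, (14|17)=-1; (−1)^{-2·-2·8}·(+1)^-2·(-1)^-2 = +1.
v=2: v_2(a)=-2, v_2(b)=0; units ≡ 1, 3 (mod 8); ε·ε+αω+βω = 0·1+-2·1+0·0 ≡ 0  ⇒  (a,b)_2 = +1.
v=13: a=13^1·(≡12), b=13^1·(≡1) mod 13; (12|13)=+1, (1|13)=+1; (−1)^{1·1·6}·(+1)^1·(+1)^1 = +1.
v=7: a=7^-6·(≡6), b=7^-2·(≡6) mod 7; (6|7)=-1, (6|7)=-1; (−1)^{-6·-2·3}·(-1)^-2·(-1)^-6 = +1.
v=5: a=5^3·(≡4), b=5^2·(≡1) mod 5; (4|5)=+1, (1|5)=+1; (−1)^{3·2·2}·(+1)^2·(+1)^3 = +1.
v=31: a=31^1·(≡17), b=31^1·(≡30) mod 31; (17|31)=-1, (30|31)=-1; (−1)^{1·1·15}·(-1)^1·(-1)^1 = -1.
v=19: a=19^7·(≡18), b=19^3·(≡12) mod 19; (18|19)=-1, (12|19)=-1; (−1)^{7·3·9}·(-1)^3·(-1)^7 = -1.
v=3: a=3^3·(≡2), b=3^2·(≡1) mod 3; (2|3)=-1, (1|3)=+1; (−1)^{3·2·1}·(-1)^2·(+1)^3 = +1.
v=∞: 2834506545 > 0 and 5107219 > 0  ⇒  (a,b)_∞ = +1.
v=23: a=23^3·(≡19), b=23^3·(≡7) mod 23; (19|23)=-1, (7|23)=-1; (−1)^{3·3·11}·(-1)^3·(-1)^3 = -1.
Ram(2834506545, 5107219) = {19, 23, 31, 37}; no ℚ_19-point on the conic.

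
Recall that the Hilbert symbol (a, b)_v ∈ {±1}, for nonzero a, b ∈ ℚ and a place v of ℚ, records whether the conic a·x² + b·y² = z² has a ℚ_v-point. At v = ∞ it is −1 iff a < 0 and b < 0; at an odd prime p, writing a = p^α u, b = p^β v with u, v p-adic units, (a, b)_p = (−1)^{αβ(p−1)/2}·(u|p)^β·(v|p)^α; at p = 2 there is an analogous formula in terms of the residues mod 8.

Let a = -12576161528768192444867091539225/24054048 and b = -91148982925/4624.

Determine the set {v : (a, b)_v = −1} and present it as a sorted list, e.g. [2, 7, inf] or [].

(a, b) ≡ (-5698, -1518517) mod (ℚ^×)²; places V = {2, 3, 5, 7, 11, 13, 17, 23, 37, 41, ∞}.
(a,b)_2: α=-5, β=-4; u≡7, v≡3 (mod 8); ε(u)ε(v)=1·1, αω(v)=-5·1, βω(u)=-4·0; sum ≡ 0  ⇒  +1.
(a,b)_∞: sgn(-5698)=−, sgn(-1518517)=−, so -1.
(a,b)_7: α=11, u≡5; β=5, v≡6 (mod 7); (5|7)=-1, (6|7)=-1; sign (−1)^1·-1^5·-1^11 = -1.
(a,b)_13: α=4, u≡10; β=1, v≡4 (mod 13); (10|13)=+1, (4|13)=+1; sign (−1)^0·+1^1·+1^4 = +1.
(a,b)_23: α=2, u≡13; β=0, v≡9 (mod 23); (13|23)=+1, (9|23)=+1; sign (−1)^0·+1^0·+1^2 = +1.
(a,b)_17: α=-4, u≡3; β=-2, v≡16 (mod 17); (3|17)=-1, (16|17)=+1; sign (−1)^0·-1^-2·+1^-4 = +1.
(a,b)_37: α=1, u≡5; β=1, v≡14 (mod 37); (5|37)=-1, (14|37)=-1; sign (−1)^0·-1^1·-1^1 = +1.
(a,b)_11: α=5, u≡2; β=1, v≡4 (mod 11); (2|11)=-1, (4|11)=+1; sign (−1)^1·-1^1·+1^5 = +1.
(a,b)_5: α=2, u≡2; β=2, v≡2 (mod 5); (2|5)=-1, (2|5)=-1; sign (−1)^0·-1^2·-1^2 = +1.
(a,b)_3: α=-2, u≡2; β=0, v≡2 (mod 3); (2|3)=-1, (2|3)=-1; sign (−1)^0·-1^0·-1^-2 = +1.
(a,b)_41: α=4, u≡25; β=1, v≡38 (mod 41); (25|41)=+1, (38|41)=-1; sign (−1)^0·+1^1·-1^4 = +1.
Ram(-5698, -1518517) = {7, ∞}; no ℚ_7-point on the conic.

[7, inf]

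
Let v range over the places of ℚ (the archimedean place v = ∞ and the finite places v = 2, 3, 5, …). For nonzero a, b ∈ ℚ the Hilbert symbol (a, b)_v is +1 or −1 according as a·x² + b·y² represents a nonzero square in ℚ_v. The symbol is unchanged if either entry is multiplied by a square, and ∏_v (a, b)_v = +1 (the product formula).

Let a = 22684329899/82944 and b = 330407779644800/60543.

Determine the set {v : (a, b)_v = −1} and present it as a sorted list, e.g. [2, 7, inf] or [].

Mod squares: a ≡ 148379, b ≡ 5088314. Check v ∈ {∞, 2, 3, 5, 7, 11, 13, 17, 19, 23, 31, 37, 41, 47}.
v=11: a=11^1·(≡5), b=11^1·(≡2) mod 11; (5|11)=+1, (2|11)=-1; (−1)^{1·1·5}·(+1)^1·(-1)^1 = +1.
v=19: a=19^0·(≡2), b=19^1·(≡7) mod 19; (2|19)=-1, (7|19)=+1; (−1)^{0·1·9}·(-1)^1·(+1)^0 = -1.
v=3: a=3^-4·(≡2), b=3^-2·(≡2) mod 3; (2|3)=-1, (2|3)=-1; (−1)^{-4·-2·1}·(-1)^-2·(-1)^-4 = +1.
v=2: v_2(a)=-10, v_2(b)=7; units ≡ 3, 5 (mod 8); ε·ε+αω+βω = 1·0+-10·1+7·1 ≡ 1  ⇒  (a,b)_2 = -1.
v=5: a=5^0·(≡1), b=5^2·(≡4) mod 5; (1|5)=+1, (4|5)=+1; (−1)^{0·2·2}·(+1)^2·(+1)^0 = +1.
v=∞: 148379 > 0 and 5088314 > 0  ⇒  (a,b)_∞ = +1.
v=13: a=13^0·(≡9), b=13^2·(≡1) mod 13; (9|13)=+1, (1|13)=+1; (−1)^{0·2·6}·(+1)^2·(+1)^0 = +1.
v=7: a=7^1·(≡1), b=7^-1·(≡1) mod 7; (1|7)=+1, (1|7)=+1; (−1)^{1·-1·3}·(+1)^-1·(+1)^1 = -1.
v=31: a=31^0·(≡30), b=31^-2·(≡28) mod 31; (30|31)=-1, (28|31)=+1; (−1)^{0·-2·15}·(-1)^-2·(+1)^0 = +1.
v=37: a=37^0·(≡36), b=37^1·(≡11) mod 37; (36|37)=+1, (11|37)=+1; (−1)^{0·1·18}·(+1)^1·(+1)^0 = +1.
v=47: a=47^1·(≡3), b=47^1·(≡18) mod 47; (3|47)=+1, (18|47)=+1; (−1)^{1·1·23}·(+1)^1·(+1)^1 = -1.
v=17: a=17^2·(≡6), b=17^0·(≡5) mod 17; (6|17)=-1, (5|17)=-1; (−1)^{2·0·8}·(-1)^0·(-1)^2 = +1.
v=23: a=23^2·(≡13), b=23^0·(≡8) mod 23; (13|23)=+1, (8|23)=+1; (−1)^{2·0·11}·(+1)^0·(+1)^2 = +1.
v=41: a=41^1·(≡35), b=41^2·(≡10) mod 41; (35|41)=-1, (10|41)=+1; (−1)^{1·2·20}·(-1)^2·(+1)^1 = +1.
Ram(148379, 5088314) = {2, 7, 19, 47}; no ℚ_2-point on the conic.

[2, 7, 19, 47]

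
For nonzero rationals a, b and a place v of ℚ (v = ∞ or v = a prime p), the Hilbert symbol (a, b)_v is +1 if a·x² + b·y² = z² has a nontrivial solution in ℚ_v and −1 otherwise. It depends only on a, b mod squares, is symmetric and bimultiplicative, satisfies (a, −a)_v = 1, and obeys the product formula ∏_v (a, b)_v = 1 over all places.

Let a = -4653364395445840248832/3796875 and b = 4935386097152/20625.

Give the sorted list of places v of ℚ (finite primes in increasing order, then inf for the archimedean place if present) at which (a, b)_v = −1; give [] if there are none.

(a, b) ≡ (-174, 35965974) mod (ℚ^×)²; places V = {2, 3, 5, 7, 11, 19, 23, 29, 43, ∞}.
(a,b)_11: α=0, u≡7; β=-1, v≡1 (mod 11); (7|11)=-1, (1|11)=+1; sign (−1)^0·-1^-1·+1^0 = -1.
(a,b)_19: α=4, u≡5; β=3, v≡8 (mod 19); (5|19)=+1, (8|19)=-1; sign (−1)^0·+1^3·-1^4 = +1.
(a,b)_43: α=2, u≡17; β=1, v≡9 (mod 43); (17|43)=+1, (9|43)=+1; sign (−1)^0·+1^1·+1^2 = +1.
(a,b)_3: α=-5, u≡2; β=-1, v≡1 (mod 3); (2|3)=-1, (1|3)=+1; sign (−1)^1·-1^-1·+1^-5 = +1.
(a,b)_7: α=4, u≡1; β=2, v≡4 (mod 7); (1|7)=+1, (4|7)=+1; sign (−1)^0·+1^2·+1^4 = +1.
(a,b)_5: α=-6, u≡1; β=-4, v≡4 (mod 5); (1|5)=+1, (4|5)=+1; sign (−1)^0·+1^-4·+1^-6 = +1.
(a,b)_∞: sgn(-174)=−, sgn(35965974)=+, so +1.
(a,b)_2: α=19, β=9; u≡1, v≡3 (mod 8); ε(u)ε(v)=0·1, αω(v)=19·1, βω(u)=9·0; sum ≡ 1  ⇒  -1.
(a,b)_23: α=2, u≡15; β=1, v≡17 (mod 23); (15|23)=-1, (17|23)=-1; sign (−1)^0·-1^1·-1^2 = -1.
(a,b)_29: α=1, u≡22; β=1, v≡8 (mod 29); (22|29)=+1, (8|29)=-1; sign (−1)^0·+1^1·-1^1 = -1.
Ram(-174, 35965974) = {2, 11, 23, 29}; no ℚ_2-point on the conic.

[2, 11, 23, 29]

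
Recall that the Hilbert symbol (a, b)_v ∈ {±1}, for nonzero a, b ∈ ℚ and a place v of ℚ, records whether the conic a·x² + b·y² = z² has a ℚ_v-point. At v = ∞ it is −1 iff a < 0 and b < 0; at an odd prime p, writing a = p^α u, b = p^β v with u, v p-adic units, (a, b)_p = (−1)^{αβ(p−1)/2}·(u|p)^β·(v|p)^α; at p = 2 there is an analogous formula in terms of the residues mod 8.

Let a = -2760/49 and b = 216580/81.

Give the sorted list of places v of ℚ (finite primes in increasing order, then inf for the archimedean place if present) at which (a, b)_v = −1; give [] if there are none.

Mod squares: a ≡ -690, b ≡ 1105. Check v ∈ {∞, 2, 3, 5, 7, 13, 17, 23}.
v=17: a=17^0·(≡3), b=17^1·(≡11) mod 17; (3|17)=-1, (11|17)=-1; (−1)^{0·1·8}·(-1)^1·(-1)^0 = -1.
v=13: a=13^0·(≡10), b=13^1·(≡11) mod 13; (10|13)=+1, (11|13)=-1; (−1)^{0·1·6}·(+1)^1·(-1)^0 = +1.
v=7: a=7^-2·(≡5), b=7^2·(≡6) mod 7; (5|7)=-1, (6|7)=-1; (−1)^{-2·2·3}·(-1)^2·(-1)^-2 = +1.
v=2: v_2(a)=3, v_2(b)=2; units ≡ 7, 1 (mod 8); ε·ε+αω+βω = 1·0+3·0+2·0 ≡ 0  ⇒  (a,b)_2 = +1.
v=3: a=3^1·(≡1), b=3^-4·(≡1) mod 3; (1|3)=+1, (1|3)=+1; (−1)^{1·-4·1}·(+1)^-4·(+1)^1 = +1.
v=5: a=5^1·(≡2), b=5^1·(≡1) mod 5; (2|5)=-1, (1|5)=+1; (−1)^{1·1·2}·(-1)^1·(+1)^1 = -1.
v=23: a=23^1·(≡6), b=23^0·(≡1) mod 23; (6|23)=+1, (1|23)=+1; (−1)^{1·0·11}·(+1)^0·(+1)^1 = +1.
v=∞: -690 < 0 and 1105 > 0  ⇒  (a,b)_∞ = +1.
Ram(-690, 1105) = {5, 17}; no ℚ_5-point on the conic.

[5, 17]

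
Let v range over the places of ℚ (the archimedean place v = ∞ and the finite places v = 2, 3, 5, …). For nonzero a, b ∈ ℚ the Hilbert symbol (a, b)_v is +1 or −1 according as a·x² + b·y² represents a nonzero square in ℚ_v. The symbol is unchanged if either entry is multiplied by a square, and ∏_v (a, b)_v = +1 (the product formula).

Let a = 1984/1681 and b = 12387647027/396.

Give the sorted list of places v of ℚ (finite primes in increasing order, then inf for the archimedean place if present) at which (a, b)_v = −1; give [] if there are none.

(a, b) ≡ (31, 2031337) mod (ℚ^×)²; places V = {2, 3, 7, 11, 23, 31, 37, 41, ∞}.
(a,b)_23: α=0, u≡3; β=1, v≡19 (mod 23); (3|23)=+1, (19|23)=-1; sign (−1)^0·+1^1·-1^0 = +1.
(a,b)_∞: sgn(31)=+, sgn(2031337)=+, so +1.
(a,b)_2: α=6, β=-2; u≡7, v≡1 (mod 8); ε(u)ε(v)=1·0, αω(v)=6·0, βω(u)=-2·0; sum ≡ 0  ⇒  +1.
(a,b)_37: α=0, u≡13; β=3, v≡1 (mod 37); (13|37)=-1, (1|37)=+1; sign (−1)^0·-1^3·+1^0 = -1.
(a,b)_11: α=0, u≡9; β=-1, v≡10 (mod 11); (9|11)=+1, (10|11)=-1; sign (−1)^0·+1^-1·-1^0 = +1.
(a,b)_41: α=-2, u≡16; β=0, v≡37 (mod 41); (16|41)=+1, (37|41)=+1; sign (−1)^0·+1^0·+1^-2 = +1.
(a,b)_31: α=1, u≡18; β=1, v≡11 (mod 31); (18|31)=+1, (11|31)=-1; sign (−1)^1·+1^1·-1^1 = +1.
(a,b)_3: α=0, u≡1; β=-2, v≡1 (mod 3); (1|3)=+1, (1|3)=+1; sign (−1)^0·+1^-2·+1^0 = +1.
(a,b)_7: α=0, u≡3; β=3, v≡5 (mod 7); (3|7)=-1, (5|7)=-1; sign (−1)^0·-1^3·-1^0 = -1.
|Ram(31, 2031337)| = 2, even; anisotropic at {7, 37}.

[7, 37]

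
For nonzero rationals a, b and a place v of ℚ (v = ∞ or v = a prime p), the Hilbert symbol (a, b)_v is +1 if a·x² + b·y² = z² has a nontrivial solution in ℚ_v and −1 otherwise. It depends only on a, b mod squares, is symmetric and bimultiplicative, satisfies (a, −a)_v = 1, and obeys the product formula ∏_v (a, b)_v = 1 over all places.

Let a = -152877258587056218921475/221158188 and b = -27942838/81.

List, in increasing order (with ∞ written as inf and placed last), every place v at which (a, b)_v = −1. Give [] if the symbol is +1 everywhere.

[3, 7, 11, inf]

Mod squares: a ≡ -5313, b ≡ -22. Check v ∈ {∞, 2, 3, 5, 7, 11, 19, 23, 53}.
v=53: a=53^-2·(≡25), b=53^0·(≡5) mod 53; (25|53)=+1, (5|53)=-1; (−1)^{-2·0·26}·(+1)^0·(-1)^-2 = +1.
v=11: a=11^3·(≡1), b=11^1·(≡4) mod 11; (1|11)=+1, (4|11)=+1; (−1)^{3·1·5}·(+1)^1·(+1)^3 = -1.
v=∞: -5313 < 0 and -22 < 0  ⇒  (a,b)_∞ = -1.
v=7: a=7^11·(≡1), b=7^4·(≡6) mod 7; (1|7)=+1, (6|7)=-1; (−1)^{11·4·3}·(+1)^4·(-1)^11 = -1.
v=5: a=5^2·(≡2), b=5^0·(≡2) mod 5; (2|5)=-1, (2|5)=-1; (−1)^{2·0·2}·(-1)^0·(-1)^2 = +1.
v=2: v_2(a)=-2, v_2(b)=1; units ≡ 7, 5 (mod 8); ε·ε+αω+βω = 1·0+-2·1+1·0 ≡ 0  ⇒  (a,b)_2 = +1.
v=3: a=3^-9·(≡2), b=3^-4·(≡2) mod 3; (2|3)=-1, (2|3)=-1; (−1)^{-9·-4·1}·(-1)^-4·(-1)^-9 = -1.
v=19: a=19^2·(≡11), b=19^0·(≡5) mod 19; (11|19)=+1, (5|19)=+1; (−1)^{2·0·9}·(+1)^0·(+1)^2 = +1.
v=23: a=23^5·(≡20), b=23^2·(≡18) mod 23; (20|23)=-1, (18|23)=+1; (−1)^{5·2·11}·(-1)^2·(+1)^5 = +1.
Ram(-5313, -22) = {3, 7, 11, ∞}; no ℚ_3-point on the conic.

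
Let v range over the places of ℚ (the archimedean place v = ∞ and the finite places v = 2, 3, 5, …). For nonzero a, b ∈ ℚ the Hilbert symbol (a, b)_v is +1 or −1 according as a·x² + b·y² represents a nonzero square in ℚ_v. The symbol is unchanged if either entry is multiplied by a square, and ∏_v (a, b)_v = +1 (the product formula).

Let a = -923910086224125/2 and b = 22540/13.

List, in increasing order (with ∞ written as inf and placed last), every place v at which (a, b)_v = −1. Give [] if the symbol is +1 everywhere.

[2, 11, 13, 19]

Mod squares: a ≡ -1874730, b ≡ 1495. Check v ∈ {∞, 2, 3, 5, 7, 11, 13, 19, 23}.
v=7: a=7^2·(≡3), b=7^2·(≡2) mod 7; (3|7)=-1, (2|7)=+1; (−1)^{2·2·3}·(-1)^2·(+1)^2 = +1.
v=13: a=13^3·(≡1), b=13^-1·(≡11) mod 13; (1|13)=+1, (11|13)=-1; (−1)^{3·-1·6}·(+1)^-1·(-1)^3 = -1.
v=19: a=19^1·(≡6), b=19^0·(≡18) mod 19; (6|19)=+1, (18|19)=-1; (−1)^{1·0·9}·(+1)^0·(-1)^1 = -1.
v=11: a=11^1·(≡1), b=11^0·(≡6) mod 11; (1|11)=+1, (6|11)=-1; (−1)^{1·0·5}·(+1)^0·(-1)^1 = -1.
v=3: a=3^3·(≡2), b=3^0·(≡1) mod 3; (2|3)=-1, (1|3)=+1; (−1)^{3·0·1}·(-1)^0·(+1)^3 = +1.
v=23: a=23^3·(≡9), b=23^1·(≡17) mod 23; (9|23)=+1, (17|23)=-1; (−1)^{3·1·11}·(+1)^1·(-1)^3 = +1.
v=∞: -1874730 < 0 and 1495 > 0  ⇒  (a,b)_∞ = +1.
v=5: a=5^3·(≡1), b=5^1·(≡1) mod 5; (1|5)=+1, (1|5)=+1; (−1)^{3·1·2}·(+1)^1·(+1)^3 = +1.
v=2: v_2(a)=-1, v_2(b)=2; units ≡ 3, 7 (mod 8); ε·ε+αω+βω = 1·1+-1·0+2·1 ≡ 1  ⇒  (a,b)_2 = -1.
Ram(-1874730, 1495) = {2, 11, 13, 19}; no ℚ_2-point on the conic.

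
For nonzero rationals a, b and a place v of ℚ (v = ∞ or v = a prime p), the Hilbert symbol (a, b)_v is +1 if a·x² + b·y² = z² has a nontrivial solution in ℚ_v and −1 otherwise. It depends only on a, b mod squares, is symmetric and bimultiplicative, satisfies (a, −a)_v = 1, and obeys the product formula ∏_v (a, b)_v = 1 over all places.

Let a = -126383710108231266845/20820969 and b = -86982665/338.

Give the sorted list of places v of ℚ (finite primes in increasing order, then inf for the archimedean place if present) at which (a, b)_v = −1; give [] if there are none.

[19, inf]

(a, b) ≡ (-5, -1437730) mod (ℚ^×)²; places V = {2, 3, 5, 7, 11, 13, 17, 19, 23, 47, ∞}.
(a,b)_13: α=-4, u≡2; β=-2, v≡5 (mod 13); (2|13)=-1, (5|13)=-1; sign (−1)^0·-1^-2·-1^-4 = +1.
(a,b)_19: α=2, u≡15; β=1, v≡1 (mod 19); (15|19)=-1, (1|19)=+1; sign (−1)^0·-1^1·+1^2 = -1.
(a,b)_3: α=-6, u≡1; β=0, v≡2 (mod 3); (1|3)=+1, (2|3)=-1; sign (−1)^0·+1^0·-1^-6 = +1.
(a,b)_11: α=4, u≡6; β=2, v≡5 (mod 11); (6|11)=-1, (5|11)=+1; sign (−1)^0·-1^2·+1^4 = +1.
(a,b)_∞: sgn(-5)=−, sgn(-1437730)=−, so -1.
(a,b)_2: α=0, β=-1; u≡3, v≡7 (mod 8); ε(u)ε(v)=1·1, αω(v)=0·0, βω(u)=-1·1; sum ≡ 0  ⇒  +1.
(a,b)_47: α=2, u≡42; β=1, v≡34 (mod 47); (42|47)=+1, (34|47)=+1; sign (−1)^0·+1^1·+1^2 = +1.
(a,b)_17: α=4, u≡7; β=0, v≡3 (mod 17); (7|17)=-1, (3|17)=-1; sign (−1)^0·-1^0·-1^4 = +1.
(a,b)_23: α=2, u≡13; β=1, v≡18 (mod 23); (13|23)=+1, (18|23)=+1; sign (−1)^0·+1^1·+1^2 = +1.
(a,b)_5: α=1, u≡4; β=1, v≡4 (mod 5); (4|5)=+1, (4|5)=+1; sign (−1)^0·+1^1·+1^1 = +1.
(a,b)_7: α=2, u≡4; β=1, v≡2 (mod 7); (4|7)=+1, (2|7)=+1; sign (−1)^0·+1^1·+1^2 = +1.
Ram(-5, -1437730) = {19, ∞}; no ℚ_19-point on the conic.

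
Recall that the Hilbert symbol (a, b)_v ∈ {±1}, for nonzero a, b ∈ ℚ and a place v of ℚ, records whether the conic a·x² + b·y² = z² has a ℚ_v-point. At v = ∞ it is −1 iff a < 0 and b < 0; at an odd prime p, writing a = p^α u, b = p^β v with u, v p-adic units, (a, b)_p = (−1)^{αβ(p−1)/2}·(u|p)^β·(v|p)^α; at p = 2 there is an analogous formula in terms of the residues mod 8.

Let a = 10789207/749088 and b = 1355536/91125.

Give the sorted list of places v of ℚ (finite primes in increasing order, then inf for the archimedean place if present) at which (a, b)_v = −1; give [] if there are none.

(a, b) ≡ (494, 8645) mod (ℚ^×)²; places V = {2, 3, 5, 7, 11, 13, 17, 19, ∞}.
(a,b)_2: α=-5, β=4; u≡7, v≡5 (mod 8); ε(u)ε(v)=1·0, αω(v)=-5·1, βω(u)=4·0; sum ≡ 1  ⇒  -1.
(a,b)_3: α=-4, u≡2; β=-6, v≡2 (mod 3); (2|3)=-1, (2|3)=-1; sign (−1)^0·-1^-6·-1^-4 = +1.
(a,b)_13: α=1, u≡3; β=1, v≡8 (mod 13); (3|13)=+1, (8|13)=-1; sign (−1)^0·+1^1·-1^1 = -1.
(a,b)_7: α=0, u≡4; β=3, v≡3 (mod 7); (4|7)=+1, (3|7)=-1; sign (−1)^0·+1^3·-1^0 = +1.
(a,b)_17: α=-2, u≡9; β=0, v≡15 (mod 17); (9|17)=+1, (15|17)=+1; sign (−1)^0·+1^0·+1^-2 = +1.
(a,b)_11: α=2, u≡10; β=0, v≡6 (mod 11); (10|11)=-1, (6|11)=-1; sign (−1)^0·-1^0·-1^2 = +1.
(a,b)_∞: sgn(494)=+, sgn(8645)=+, so +1.
(a,b)_19: α=3, u≡7; β=1, v≡18 (mod 19); (7|19)=+1, (18|19)=-1; sign (−1)^1·+1^1·-1^3 = +1.
(a,b)_5: α=0, u≡4; β=-3, v≡4 (mod 5); (4|5)=+1, (4|5)=+1; sign (−1)^0·+1^-3·+1^0 = +1.
(494, 8645 / ℚ) ramifies at {2, 13}: a division algebra.

[2, 13]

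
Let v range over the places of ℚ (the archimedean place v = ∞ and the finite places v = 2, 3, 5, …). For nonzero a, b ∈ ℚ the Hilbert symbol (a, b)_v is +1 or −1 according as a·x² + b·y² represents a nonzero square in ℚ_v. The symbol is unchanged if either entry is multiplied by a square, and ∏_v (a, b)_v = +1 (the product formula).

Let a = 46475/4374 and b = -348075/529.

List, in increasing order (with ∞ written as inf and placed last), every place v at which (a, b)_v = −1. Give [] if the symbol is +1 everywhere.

Mod squares: a ≡ 66, b ≡ -1547. Check v ∈ {∞, 2, 3, 5, 7, 11, 13, 17, 23}.
v=5: a=5^2·(≡1), b=5^2·(≡3) mod 5; (1|5)=+1, (3|5)=-1; (−1)^{2·2·2}·(+1)^2·(-1)^2 = +1.
v=17: a=17^0·(≡13), b=17^1·(≡5) mod 17; (13|17)=+1, (5|17)=-1; (−1)^{0·1·8}·(+1)^1·(-1)^0 = +1.
v=∞: 66 > 0 and -1547 < 0  ⇒  (a,b)_∞ = +1.
v=23: a=23^0·(≡21), b=23^-2·(≡7) mod 23; (21|23)=-1, (7|23)=-1; (−1)^{0·-2·11}·(-1)^-2·(-1)^0 = +1.
v=7: a=7^0·(≡5), b=7^1·(≡6) mod 7; (5|7)=-1, (6|7)=-1; (−1)^{0·1·3}·(-1)^1·(-1)^0 = -1.
v=13: a=13^2·(≡9), b=13^1·(≡2) mod 13; (9|13)=+1, (2|13)=-1; (−1)^{2·1·6}·(+1)^1·(-1)^2 = +1.
v=3: a=3^-7·(≡1), b=3^2·(≡1) mod 3; (1|3)=+1, (1|3)=+1; (−1)^{-7·2·1}·(+1)^2·(+1)^-7 = +1.
v=11: a=11^1·(≡8), b=11^0·(≡9) mod 11; (8|11)=-1, (9|11)=+1; (−1)^{1·0·5}·(-1)^0·(+1)^1 = +1.
v=2: v_2(a)=-1, v_2(b)=0; units ≡ 1, 5 (mod 8); ε·ε+αω+βω = 0·0+-1·1+0·0 ≡ 1  ⇒  (a,b)_2 = -1.
Ram(66, -1547) = {2, 7}; no ℚ_2-point on the conic.

[2, 7]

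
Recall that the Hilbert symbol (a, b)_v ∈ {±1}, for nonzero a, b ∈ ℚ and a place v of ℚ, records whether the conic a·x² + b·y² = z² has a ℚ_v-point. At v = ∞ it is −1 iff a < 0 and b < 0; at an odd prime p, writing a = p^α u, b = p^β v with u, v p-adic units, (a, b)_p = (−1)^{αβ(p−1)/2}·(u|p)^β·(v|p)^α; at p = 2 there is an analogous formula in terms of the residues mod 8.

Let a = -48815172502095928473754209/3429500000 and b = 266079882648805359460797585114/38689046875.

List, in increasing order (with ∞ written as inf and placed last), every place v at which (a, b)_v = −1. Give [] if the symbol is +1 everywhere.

[2, 11, 19, 31, 37, 43]

Mod squares: a ≡ -130758, b ≡ 144313246. Check v ∈ {∞, 2, 3, 5, 7, 11, 13, 19, 31, 37, 43}.
v=43: a=43^2·(≡42), b=43^3·(≡10) mod 43; (42|43)=-1, (10|43)=+1; (−1)^{2·3·21}·(-1)^3·(+1)^2 = -1.
v=2: v_2(a)=-5, v_2(b)=1; units ≡ 5, 7 (mod 8); ε·ε+αω+βω = 0·1+-5·0+1·1 ≡ 1  ⇒  (a,b)_2 = -1.
v=3: a=3^7·(≡1), b=3^6·(≡1) mod 3; (1|3)=+1, (1|3)=+1; (−1)^{7·6·1}·(+1)^6·(+1)^7 = +1.
v=37: a=37^1·(≡14), b=37^1·(≡25) mod 37; (14|37)=-1, (25|37)=+1; (−1)^{1·1·18}·(-1)^1·(+1)^1 = -1.
v=19: a=19^-3·(≡15), b=19^-5·(≡13) mod 19; (15|19)=-1, (13|19)=-1; (−1)^{-3·-5·9}·(-1)^-5·(-1)^-3 = -1.
v=5: a=5^-6·(≡2), b=5^-6·(≡1) mod 5; (2|5)=-1, (1|5)=+1; (−1)^{-6·-6·2}·(-1)^-6·(+1)^-6 = +1.
v=11: a=11^10·(≡2), b=11^13·(≡9) mod 11; (2|11)=-1, (9|11)=+1; (−1)^{10·13·5}·(-1)^13·(+1)^10 = -1.
v=13: a=13^2·(≡10), b=13^2·(≡9) mod 13; (10|13)=+1, (9|13)=+1; (−1)^{2·2·6}·(+1)^2·(+1)^2 = +1.
v=7: a=7^4·(≡4), b=7^3·(≡2) mod 7; (4|7)=+1, (2|7)=+1; (−1)^{4·3·3}·(+1)^3·(+1)^4 = +1.
v=∞: -130758 < 0 and 144313246 > 0  ⇒  (a,b)_∞ = +1.
v=31: a=31^1·(≡22), b=31^1·(≡22) mod 31; (22|31)=-1, (22|31)=-1; (−1)^{1·1·15}·(-1)^1·(-1)^1 = -1.
Ram(-130758, 144313246) = {2, 11, 19, 31, 37, 43}; no ℚ_2-point on the conic.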